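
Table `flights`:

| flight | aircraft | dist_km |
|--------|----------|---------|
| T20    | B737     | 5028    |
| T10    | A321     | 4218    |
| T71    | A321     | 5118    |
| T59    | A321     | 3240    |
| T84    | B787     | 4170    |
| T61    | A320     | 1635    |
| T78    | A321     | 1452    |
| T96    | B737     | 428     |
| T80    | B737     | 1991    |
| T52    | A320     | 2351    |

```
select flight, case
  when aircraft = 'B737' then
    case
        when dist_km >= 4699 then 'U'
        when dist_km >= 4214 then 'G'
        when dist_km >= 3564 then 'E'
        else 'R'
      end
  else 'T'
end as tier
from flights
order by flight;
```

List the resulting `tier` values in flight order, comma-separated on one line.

T, U, T, T, T, T, T, R, T, R

flight=T10: aircraft='A321' → outer ELSE → T
flight=T20: aircraft='B737' → inner[dist_km >= 4699] → U
flight=T52: aircraft='A320' → outer ELSE → T
flight=T59: aircraft='A321' → outer ELSE → T
flight=T61: aircraft='A320' → outer ELSE → T
flight=T71: aircraft='A321' → outer ELSE → T
flight=T78: aircraft='A321' → outer ELSE → T
flight=T80: aircraft='B737' → inner[ELSE] → R
flight=T84: aircraft='B787' → outer ELSE → T
flight=T96: aircraft='B737' → inner[ELSE] → R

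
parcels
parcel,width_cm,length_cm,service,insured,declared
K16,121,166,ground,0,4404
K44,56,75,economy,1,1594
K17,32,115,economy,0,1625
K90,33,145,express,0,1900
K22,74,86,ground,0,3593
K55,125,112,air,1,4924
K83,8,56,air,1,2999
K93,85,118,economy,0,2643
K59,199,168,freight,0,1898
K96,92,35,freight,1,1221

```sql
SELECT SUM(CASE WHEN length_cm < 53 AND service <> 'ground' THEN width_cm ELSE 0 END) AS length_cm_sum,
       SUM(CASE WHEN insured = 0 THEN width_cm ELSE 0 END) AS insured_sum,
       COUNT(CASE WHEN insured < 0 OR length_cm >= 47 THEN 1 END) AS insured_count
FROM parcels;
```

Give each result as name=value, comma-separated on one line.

length_cm_sum=92, insured_sum=544, insured_count=9

[length_cm_sum: length_cm < 53 AND service <> 'ground']
parcel=K16: ✗
parcel=K44: ✗
parcel=K17: ✗
parcel=K90: ✗
parcel=K22: ✗
parcel=K55: ✗
parcel=K83: ✗
parcel=K93: ✗
parcel=K59: ✗
parcel=K96: ✓ → 92
length_cm_sum = 92
—
[insured_sum: insured = 0]
parcel=K16: ✓ → 121
parcel=K44: ✗
parcel=K17: ✓ → 32
parcel=K90: ✓ → 33
parcel=K22: ✓ → 74
parcel=K55: ✗
parcel=K83: ✗
parcel=K93: ✓ → 85
parcel=K59: ✓ → 199
parcel=K96: ✗
insured_sum = 121 + 32 + 33 + 74 + 85 + 199 = 544
—
[insured_count: insured < 0 OR length_cm >= 47]
parcel=K16: ✓ → 1
parcel=K44: ✓ → 1
parcel=K17: ✓ → 1
parcel=K90: ✓ → 1
parcel=K22: ✓ → 1
parcel=K55: ✓ → 1
parcel=K83: ✓ → 1
parcel=K93: ✓ → 1
parcel=K59: ✓ → 1
parcel=K96: ✗
insured_count = COUNT(1, 1, 1, 1, 1, 1, 1, 1, 1) = 9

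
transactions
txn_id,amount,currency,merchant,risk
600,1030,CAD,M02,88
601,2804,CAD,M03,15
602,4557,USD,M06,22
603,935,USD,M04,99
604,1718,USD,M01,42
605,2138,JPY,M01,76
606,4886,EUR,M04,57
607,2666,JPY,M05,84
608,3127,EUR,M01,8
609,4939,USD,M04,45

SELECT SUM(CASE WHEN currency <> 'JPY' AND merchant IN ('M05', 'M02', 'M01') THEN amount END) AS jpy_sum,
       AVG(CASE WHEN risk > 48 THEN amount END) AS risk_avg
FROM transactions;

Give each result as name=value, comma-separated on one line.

[jpy_sum: currency <> 'JPY' AND merchant IN ('M05', 'M02', 'M01')]
txn_id=600: ✓ → 1030
txn_id=601: ✗
txn_id=602: ✗
txn_id=603: ✗
txn_id=604: ✓ → 1718
txn_id=605: ✗
txn_id=606: ✗
txn_id=607: ✗
txn_id=608: ✓ → 3127
txn_id=609: ✗
jpy_sum = 1030 + 1718 + 3127 = 5875
—
[risk_avg: risk > 48]
txn_id=600: ✓ → 1030
txn_id=601: ✗
txn_id=602: ✗
txn_id=603: ✓ → 935
txn_id=604: ✗
txn_id=605: ✓ → 2138
txn_id=606: ✓ → 4886
txn_id=607: ✓ → 2666
txn_id=608: ✗
txn_id=609: ✗
risk_avg = (1030 + 935 + 2138 + 4886 + 2666) / 5 = 2331

jpy_sum=5875, risk_avg=2331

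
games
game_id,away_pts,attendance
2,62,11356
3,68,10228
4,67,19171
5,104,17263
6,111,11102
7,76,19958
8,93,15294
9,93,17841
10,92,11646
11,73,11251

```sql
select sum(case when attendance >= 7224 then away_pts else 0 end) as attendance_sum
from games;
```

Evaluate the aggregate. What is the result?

game_id=2: ✓ → 62
game_id=3: ✓ → 68
game_id=4: ✓ → 67
game_id=5: ✓ → 104
game_id=6: ✓ → 111
game_id=7: ✓ → 76
game_id=8: ✓ → 93
game_id=9: ✓ → 93
game_id=10: ✓ → 92
game_id=11: ✓ → 73
attendance_sum = 62 + 68 + 67 + 104 + 111 + 76 + 93 + 93 + 92 + 73 = 839

839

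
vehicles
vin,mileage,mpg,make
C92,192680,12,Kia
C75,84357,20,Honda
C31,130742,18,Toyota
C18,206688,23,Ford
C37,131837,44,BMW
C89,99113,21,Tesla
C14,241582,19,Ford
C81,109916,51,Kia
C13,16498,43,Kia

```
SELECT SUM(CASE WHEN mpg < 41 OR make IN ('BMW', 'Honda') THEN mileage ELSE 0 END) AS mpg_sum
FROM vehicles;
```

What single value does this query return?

vin=C92: ✓ → 192680
vin=C75: ✓ → 84357
vin=C31: ✓ → 130742
vin=C18: ✓ → 206688
vin=C37: ✓ → 131837
vin=C89: ✓ → 99113
vin=C14: ✓ → 241582
vin=C81: ✗
vin=C13: ✗
mpg_sum = 192680 + 84357 + 130742 + 206688 + 131837 + 99113 + 241582 = 1086999

1086999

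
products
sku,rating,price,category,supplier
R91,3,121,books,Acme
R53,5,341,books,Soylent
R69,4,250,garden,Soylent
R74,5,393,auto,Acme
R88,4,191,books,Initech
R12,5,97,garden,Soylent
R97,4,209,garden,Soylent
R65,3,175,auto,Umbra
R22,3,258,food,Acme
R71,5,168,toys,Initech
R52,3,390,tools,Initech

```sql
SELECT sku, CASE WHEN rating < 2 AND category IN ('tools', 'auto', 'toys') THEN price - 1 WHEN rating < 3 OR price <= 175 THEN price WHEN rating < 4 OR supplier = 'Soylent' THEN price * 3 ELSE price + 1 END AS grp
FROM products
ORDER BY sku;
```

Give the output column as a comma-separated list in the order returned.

97, 774, 1170, 1023, 175, 750, 168, 394, 192, 121, 627

sku=R12: rating < 3 OR price <= 175 → 97
sku=R22: rating < 4 OR supplier = 'Soylent' → 774
sku=R52: rating < 4 OR supplier = 'Soylent' → 1170
sku=R53: rating < 4 OR supplier = 'Soylent' → 1023
sku=R65: rating < 3 OR price <= 175 → 175
sku=R69: rating < 4 OR supplier = 'Soylent' → 750
sku=R71: rating < 3 OR price <= 175 → 168
sku=R74: ELSE → 394
sku=R88: ELSE → 192
sku=R91: rating < 3 OR price <= 175 → 121
sku=R97: rating < 4 OR supplier = 'Soylent' → 627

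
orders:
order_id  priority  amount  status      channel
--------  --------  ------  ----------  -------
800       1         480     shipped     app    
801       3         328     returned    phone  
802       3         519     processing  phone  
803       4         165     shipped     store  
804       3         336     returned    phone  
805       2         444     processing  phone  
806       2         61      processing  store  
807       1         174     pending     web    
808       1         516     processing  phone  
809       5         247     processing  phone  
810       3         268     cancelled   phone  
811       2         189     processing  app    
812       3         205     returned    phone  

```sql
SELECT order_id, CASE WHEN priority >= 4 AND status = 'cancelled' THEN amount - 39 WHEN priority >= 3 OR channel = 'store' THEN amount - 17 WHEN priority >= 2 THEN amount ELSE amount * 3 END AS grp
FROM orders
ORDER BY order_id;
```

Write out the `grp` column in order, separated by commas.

1440, 311, 502, 148, 319, 444, 44, 522, 1548, 230, 251, 189, 188

order_id=800: ELSE → 1440
order_id=801: priority >= 3 OR channel = 'store' → 311
order_id=802: priority >= 3 OR channel = 'store' → 502
order_id=803: priority >= 3 OR channel = 'store' → 148
order_id=804: priority >= 3 OR channel = 'store' → 319
order_id=805: priority >= 2 → 444
order_id=806: priority >= 3 OR channel = 'store' → 44
order_id=807: ELSE → 522
order_id=808: ELSE → 1548
order_id=809: priority >= 3 OR channel = 'store' → 230
order_id=810: priority >= 3 OR channel = 'store' → 251
order_id=811: priority >= 2 → 189
order_id=812: priority >= 3 OR channel = 'store' → 188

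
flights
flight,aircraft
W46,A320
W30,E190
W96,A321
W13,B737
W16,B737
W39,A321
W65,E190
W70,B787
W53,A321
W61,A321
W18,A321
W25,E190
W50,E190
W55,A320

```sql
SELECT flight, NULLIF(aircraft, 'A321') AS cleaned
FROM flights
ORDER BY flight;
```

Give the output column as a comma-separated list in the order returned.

flight=W13: aircraft=B737 vs A321: differ → B737
flight=W16: aircraft=B737 vs A321: differ → B737
flight=W18: aircraft=A321 vs A321: equal → NULL
flight=W25: aircraft=E190 vs A321: differ → E190
flight=W30: aircraft=E190 vs A321: differ → E190
flight=W39: aircraft=A321 vs A321: equal → NULL
flight=W46: aircraft=A320 vs A321: differ → A320
flight=W50: aircraft=E190 vs A321: differ → E190
flight=W53: aircraft=A321 vs A321: equal → NULL
flight=W55: aircraft=A320 vs A321: differ → A320
flight=W61: aircraft=A321 vs A321: equal → NULL
flight=W65: aircraft=E190 vs A321: differ → E190
flight=W70: aircraft=B787 vs A321: differ → B787
flight=W96: aircraft=A321 vs A321: equal → NULL

B737, B737, NULL, E190, E190, NULL, A320, E190, NULL, A320, NULL, E190, B787, NULL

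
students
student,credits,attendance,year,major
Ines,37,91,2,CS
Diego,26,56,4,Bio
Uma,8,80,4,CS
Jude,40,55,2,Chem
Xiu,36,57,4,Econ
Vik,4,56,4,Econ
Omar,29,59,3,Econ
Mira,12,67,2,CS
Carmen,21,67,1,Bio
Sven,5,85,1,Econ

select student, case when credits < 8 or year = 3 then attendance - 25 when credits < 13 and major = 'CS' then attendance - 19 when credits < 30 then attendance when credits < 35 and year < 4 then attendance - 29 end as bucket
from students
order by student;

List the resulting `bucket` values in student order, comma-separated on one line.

67, 56, NULL, NULL, 48, 34, 60, 61, 31, NULL

student=Carmen: credits < 30 → 67
student=Diego: credits < 30 → 56
student=Ines: (no match → NULL) → NULL
student=Jude: (no match → NULL) → NULL
student=Mira: credits < 13 and major = 'CS' → 48
student=Omar: credits < 8 or year = 3 → 34
student=Sven: credits < 8 or year = 3 → 60
student=Uma: credits < 13 and major = 'CS' → 61
student=Vik: credits < 8 or year = 3 → 31
student=Xiu: (no match → NULL) → NULL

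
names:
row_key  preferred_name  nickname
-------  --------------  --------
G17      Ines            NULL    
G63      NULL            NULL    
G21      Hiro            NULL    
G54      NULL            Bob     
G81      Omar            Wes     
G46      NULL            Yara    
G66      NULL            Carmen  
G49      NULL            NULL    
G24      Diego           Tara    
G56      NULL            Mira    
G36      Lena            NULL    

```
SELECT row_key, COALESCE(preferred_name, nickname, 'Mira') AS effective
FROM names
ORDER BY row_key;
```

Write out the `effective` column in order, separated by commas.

Ines, Hiro, Diego, Lena, Yara, Mira, Bob, Mira, Mira, Carmen, Omar

row_key=G17: preferred_name=Ines → Ines
row_key=G21: preferred_name=Hiro → Hiro
row_key=G24: preferred_name=Diego → Diego
row_key=G36: preferred_name=Lena → Lena
row_key=G46: preferred_name=NULL, nickname=Yara → Yara
row_key=G49: preferred_name=NULL, nickname=NULL, → literal Mira → Mira
row_key=G54: preferred_name=NULL, nickname=Bob → Bob
row_key=G56: preferred_name=NULL, nickname=Mira → Mira
row_key=G63: preferred_name=NULL, nickname=NULL, → literal Mira → Mira
row_key=G66: preferred_name=NULL, nickname=Carmen → Carmen
row_key=G81: preferred_name=Omar → Omar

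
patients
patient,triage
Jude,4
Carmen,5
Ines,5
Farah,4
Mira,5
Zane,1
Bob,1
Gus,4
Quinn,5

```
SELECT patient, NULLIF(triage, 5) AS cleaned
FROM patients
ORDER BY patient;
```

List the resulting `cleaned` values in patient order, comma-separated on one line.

patient=Bob: triage=1 vs 5: differ → 1
patient=Carmen: triage=5 vs 5: equal → NULL
patient=Farah: triage=4 vs 5: differ → 4
patient=Gus: triage=4 vs 5: differ → 4
patient=Ines: triage=5 vs 5: equal → NULL
patient=Jude: triage=4 vs 5: differ → 4
patient=Mira: triage=5 vs 5: equal → NULL
patient=Quinn: triage=5 vs 5: equal → NULL
patient=Zane: triage=1 vs 5: differ → 1

1, NULL, 4, 4, NULL, 4, NULL, NULL, 1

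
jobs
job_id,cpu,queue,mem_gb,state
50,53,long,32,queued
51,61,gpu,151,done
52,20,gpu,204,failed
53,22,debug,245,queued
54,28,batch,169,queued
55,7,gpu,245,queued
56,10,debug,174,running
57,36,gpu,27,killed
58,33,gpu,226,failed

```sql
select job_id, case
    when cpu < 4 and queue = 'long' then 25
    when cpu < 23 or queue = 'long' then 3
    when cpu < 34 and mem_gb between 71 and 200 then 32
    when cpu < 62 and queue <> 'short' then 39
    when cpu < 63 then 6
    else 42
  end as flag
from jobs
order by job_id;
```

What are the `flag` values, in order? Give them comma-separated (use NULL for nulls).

job_id=50: cpu < 23 or queue = 'long' → 3
job_id=51: cpu < 62 and queue <> 'short' → 39
job_id=52: cpu < 23 or queue = 'long' → 3
job_id=53: cpu < 23 or queue = 'long' → 3
job_id=54: cpu < 34 and mem_gb between 71 and 200 → 32
job_id=55: cpu < 23 or queue = 'long' → 3
job_id=56: cpu < 23 or queue = 'long' → 3
job_id=57: cpu < 62 and queue <> 'short' → 39
job_id=58: cpu < 62 and queue <> 'short' → 39

3, 39, 3, 3, 32, 3, 3, 39, 39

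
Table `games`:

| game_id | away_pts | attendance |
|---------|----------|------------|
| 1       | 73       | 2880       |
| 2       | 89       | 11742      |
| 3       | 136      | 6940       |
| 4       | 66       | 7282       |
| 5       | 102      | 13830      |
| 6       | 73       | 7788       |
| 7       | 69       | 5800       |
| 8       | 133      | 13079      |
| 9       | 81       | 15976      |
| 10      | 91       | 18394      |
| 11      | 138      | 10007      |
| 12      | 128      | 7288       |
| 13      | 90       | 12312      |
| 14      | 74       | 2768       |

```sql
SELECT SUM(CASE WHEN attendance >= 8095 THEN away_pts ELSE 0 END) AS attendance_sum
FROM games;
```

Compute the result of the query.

game_id=1: ✗
game_id=2: ✓ → 89
game_id=3: ✗
game_id=4: ✗
game_id=5: ✓ → 102
game_id=6: ✗
game_id=7: ✗
game_id=8: ✓ → 133
game_id=9: ✓ → 81
game_id=10: ✓ → 91
game_id=11: ✓ → 138
game_id=12: ✗
game_id=13: ✓ → 90
game_id=14: ✗
attendance_sum = 89 + 102 + 133 + 81 + 91 + 138 + 90 = 724

724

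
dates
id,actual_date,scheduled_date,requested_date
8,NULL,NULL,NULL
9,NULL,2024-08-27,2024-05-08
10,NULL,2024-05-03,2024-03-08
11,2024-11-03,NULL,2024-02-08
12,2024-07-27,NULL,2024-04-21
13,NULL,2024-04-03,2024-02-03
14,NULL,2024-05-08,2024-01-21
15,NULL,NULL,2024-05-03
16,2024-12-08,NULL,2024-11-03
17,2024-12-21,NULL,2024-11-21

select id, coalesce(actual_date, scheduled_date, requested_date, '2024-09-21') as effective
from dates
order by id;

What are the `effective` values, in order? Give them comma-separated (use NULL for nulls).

2024-09-21, 2024-08-27, 2024-05-03, 2024-11-03, 2024-07-27, 2024-04-03, 2024-05-08, 2024-05-03, 2024-12-08, 2024-12-21

id=8: actual_date=NULL, scheduled_date=NULL, requested_date=NULL, → literal 2024-09-21 → 2024-09-21
id=9: actual_date=NULL, scheduled_date=2024-08-27 → 2024-08-27
id=10: actual_date=NULL, scheduled_date=2024-05-03 → 2024-05-03
id=11: actual_date=2024-11-03 → 2024-11-03
id=12: actual_date=2024-07-27 → 2024-07-27
id=13: actual_date=NULL, scheduled_date=2024-04-03 → 2024-04-03
id=14: actual_date=NULL, scheduled_date=2024-05-08 → 2024-05-08
id=15: actual_date=NULL, scheduled_date=NULL, requested_date=2024-05-03 → 2024-05-03
id=16: actual_date=2024-12-08 → 2024-12-08
id=17: actual_date=2024-12-21 → 2024-12-21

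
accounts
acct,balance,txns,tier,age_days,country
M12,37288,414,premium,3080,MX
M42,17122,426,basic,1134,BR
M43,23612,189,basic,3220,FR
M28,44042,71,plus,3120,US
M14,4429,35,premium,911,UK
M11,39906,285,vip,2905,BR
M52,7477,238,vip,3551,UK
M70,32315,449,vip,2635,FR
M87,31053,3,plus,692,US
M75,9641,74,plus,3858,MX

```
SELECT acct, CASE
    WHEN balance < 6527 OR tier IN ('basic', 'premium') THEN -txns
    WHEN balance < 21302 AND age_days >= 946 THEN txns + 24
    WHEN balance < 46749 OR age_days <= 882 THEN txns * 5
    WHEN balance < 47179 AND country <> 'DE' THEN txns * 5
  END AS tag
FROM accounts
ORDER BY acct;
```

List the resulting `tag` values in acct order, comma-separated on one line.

1425, -414, -35, 355, -426, -189, 262, 2245, 98, 15

acct=M11: balance < 46749 OR age_days <= 882 → 1425
acct=M12: balance < 6527 OR tier IN ('basic', 'premium') → -414
acct=M14: balance < 6527 OR tier IN ('basic', 'premium') → -35
acct=M28: balance < 46749 OR age_days <= 882 → 355
acct=M42: balance < 6527 OR tier IN ('basic', 'premium') → -426
acct=M43: balance < 6527 OR tier IN ('basic', 'premium') → -189
acct=M52: balance < 21302 AND age_days >= 946 → 262
acct=M70: balance < 46749 OR age_days <= 882 → 2245
acct=M75: balance < 21302 AND age_days >= 946 → 98
acct=M87: balance < 46749 OR age_days <= 882 → 15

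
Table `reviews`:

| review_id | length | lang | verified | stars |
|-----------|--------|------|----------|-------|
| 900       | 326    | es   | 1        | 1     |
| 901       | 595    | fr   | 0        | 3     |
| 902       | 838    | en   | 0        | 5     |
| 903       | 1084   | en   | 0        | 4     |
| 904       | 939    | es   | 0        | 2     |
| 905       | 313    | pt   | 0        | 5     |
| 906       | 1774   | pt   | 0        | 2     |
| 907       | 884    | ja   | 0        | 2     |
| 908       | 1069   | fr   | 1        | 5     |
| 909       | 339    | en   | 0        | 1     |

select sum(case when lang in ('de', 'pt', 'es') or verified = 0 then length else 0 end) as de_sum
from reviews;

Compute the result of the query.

7092

review_id=900: ✓ → 326
review_id=901: ✓ → 595
review_id=902: ✓ → 838
review_id=903: ✓ → 1084
review_id=904: ✓ → 939
review_id=905: ✓ → 313
review_id=906: ✓ → 1774
review_id=907: ✓ → 884
review_id=908: ✗
review_id=909: ✓ → 339
de_sum = 326 + 595 + 838 + 1084 + 939 + 313 + 1774 + 884 + 339 = 7092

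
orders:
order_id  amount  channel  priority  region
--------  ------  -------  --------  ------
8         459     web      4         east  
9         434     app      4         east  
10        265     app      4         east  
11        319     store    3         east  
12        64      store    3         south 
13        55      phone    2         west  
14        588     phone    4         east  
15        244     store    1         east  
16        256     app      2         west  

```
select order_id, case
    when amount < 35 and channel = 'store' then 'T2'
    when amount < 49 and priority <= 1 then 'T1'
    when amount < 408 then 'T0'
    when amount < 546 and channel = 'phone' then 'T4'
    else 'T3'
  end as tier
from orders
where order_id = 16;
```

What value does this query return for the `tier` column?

order_id = 16: amount=256, channel=app, priority=2, region=west.
amount < 35 and channel = 'store' → false
amount < 49 and priority <= 1 → false
amount < 408 → true → T0

T0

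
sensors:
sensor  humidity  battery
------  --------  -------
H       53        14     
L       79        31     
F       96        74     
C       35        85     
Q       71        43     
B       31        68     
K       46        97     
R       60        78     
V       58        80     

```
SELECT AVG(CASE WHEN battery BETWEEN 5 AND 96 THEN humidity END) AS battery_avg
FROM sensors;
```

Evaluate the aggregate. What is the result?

sensor=H: ✓ → 53
sensor=L: ✓ → 79
sensor=F: ✓ → 96
sensor=C: ✓ → 35
sensor=Q: ✓ → 71
sensor=B: ✓ → 31
sensor=K: ✗
sensor=R: ✓ → 60
sensor=V: ✓ → 58
battery_avg = (53 + 79 + 96 + 35 + 71 + 31 + 60 + 58) / 8 = 60.375

60.375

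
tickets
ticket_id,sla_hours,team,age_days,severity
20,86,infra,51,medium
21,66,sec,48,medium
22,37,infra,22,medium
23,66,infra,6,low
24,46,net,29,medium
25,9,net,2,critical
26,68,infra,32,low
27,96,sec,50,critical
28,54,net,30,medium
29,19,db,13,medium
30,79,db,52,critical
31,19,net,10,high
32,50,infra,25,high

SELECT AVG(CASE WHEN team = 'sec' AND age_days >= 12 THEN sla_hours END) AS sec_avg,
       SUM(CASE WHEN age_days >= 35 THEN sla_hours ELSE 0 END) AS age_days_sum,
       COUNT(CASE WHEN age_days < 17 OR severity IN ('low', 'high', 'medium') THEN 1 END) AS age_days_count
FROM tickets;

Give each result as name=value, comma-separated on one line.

sec_avg=81, age_days_sum=327, age_days_count=11

[sec_avg: team = 'sec' AND age_days >= 12]
ticket_id=20: ✗
ticket_id=21: ✓ → 66
ticket_id=22: ✗
ticket_id=23: ✗
ticket_id=24: ✗
ticket_id=25: ✗
ticket_id=26: ✗
ticket_id=27: ✓ → 96
ticket_id=28: ✗
ticket_id=29: ✗
ticket_id=30: ✗
ticket_id=31: ✗
ticket_id=32: ✗
sec_avg = (66 + 96) / 2 = 81
—
[age_days_sum: age_days >= 35]
ticket_id=20: ✓ → 86
ticket_id=21: ✓ → 66
ticket_id=22: ✗
ticket_id=23: ✗
ticket_id=24: ✗
ticket_id=25: ✗
ticket_id=26: ✗
ticket_id=27: ✓ → 96
ticket_id=28: ✗
ticket_id=29: ✗
ticket_id=30: ✓ → 79
ticket_id=31: ✗
ticket_id=32: ✗
age_days_sum = 86 + 66 + 96 + 79 = 327
—
[age_days_count: age_days < 17 OR severity IN ('low', 'high', 'medium')]
ticket_id=20: ✓ → 1
ticket_id=21: ✓ → 1
ticket_id=22: ✓ → 1
ticket_id=23: ✓ → 1
ticket_id=24: ✓ → 1
ticket_id=25: ✓ → 1
ticket_id=26: ✓ → 1
ticket_id=27: ✗
ticket_id=28: ✓ → 1
ticket_id=29: ✓ → 1
ticket_id=30: ✗
ticket_id=31: ✓ → 1
ticket_id=32: ✓ → 1
age_days_count = COUNT(1, 1, 1, 1, 1, 1, 1, 1, 1, 1, 1) = 11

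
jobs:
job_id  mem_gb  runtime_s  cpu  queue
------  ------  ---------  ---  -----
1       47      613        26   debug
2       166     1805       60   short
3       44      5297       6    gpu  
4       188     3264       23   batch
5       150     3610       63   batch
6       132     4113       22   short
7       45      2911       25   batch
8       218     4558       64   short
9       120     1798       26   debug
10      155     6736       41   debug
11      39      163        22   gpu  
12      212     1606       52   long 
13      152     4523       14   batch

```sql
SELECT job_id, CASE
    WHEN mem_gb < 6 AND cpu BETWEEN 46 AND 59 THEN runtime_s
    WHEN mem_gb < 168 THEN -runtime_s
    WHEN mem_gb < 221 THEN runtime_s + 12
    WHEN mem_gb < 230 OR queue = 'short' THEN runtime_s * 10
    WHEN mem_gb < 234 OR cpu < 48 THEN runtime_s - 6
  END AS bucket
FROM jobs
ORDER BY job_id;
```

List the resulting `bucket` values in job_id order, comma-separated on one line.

job_id=1: mem_gb < 168 → -613
job_id=2: mem_gb < 168 → -1805
job_id=3: mem_gb < 168 → -5297
job_id=4: mem_gb < 221 → 3276
job_id=5: mem_gb < 168 → -3610
job_id=6: mem_gb < 168 → -4113
job_id=7: mem_gb < 168 → -2911
job_id=8: mem_gb < 221 → 4570
job_id=9: mem_gb < 168 → -1798
job_id=10: mem_gb < 168 → -6736
job_id=11: mem_gb < 168 → -163
job_id=12: mem_gb < 221 → 1618
job_id=13: mem_gb < 168 → -4523

-613, -1805, -5297, 3276, -3610, -4113, -2911, 4570, -1798, -6736, -163, 1618, -4523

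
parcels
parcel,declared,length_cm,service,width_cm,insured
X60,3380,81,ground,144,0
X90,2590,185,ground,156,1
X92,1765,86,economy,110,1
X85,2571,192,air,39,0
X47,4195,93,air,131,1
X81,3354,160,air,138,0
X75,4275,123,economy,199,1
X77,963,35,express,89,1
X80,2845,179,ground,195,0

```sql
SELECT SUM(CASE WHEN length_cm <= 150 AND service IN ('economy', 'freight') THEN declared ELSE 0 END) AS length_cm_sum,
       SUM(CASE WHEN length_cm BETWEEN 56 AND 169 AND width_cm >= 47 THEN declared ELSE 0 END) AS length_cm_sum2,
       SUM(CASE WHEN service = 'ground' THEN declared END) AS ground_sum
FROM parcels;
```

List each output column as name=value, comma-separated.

length_cm_sum=6040, length_cm_sum2=16969, ground_sum=8815

[length_cm_sum: length_cm <= 150 AND service IN ('economy', 'freight')]
parcel=X60: ✗
parcel=X90: ✗
parcel=X92: ✓ → 1765
parcel=X85: ✗
parcel=X47: ✗
parcel=X81: ✗
parcel=X75: ✓ → 4275
parcel=X77: ✗
parcel=X80: ✗
length_cm_sum = 1765 + 4275 = 6040
—
[length_cm_sum2: length_cm BETWEEN 56 AND 169 AND width_cm >= 47]
parcel=X60: ✓ → 3380
parcel=X90: ✗
parcel=X92: ✓ → 1765
parcel=X85: ✗
parcel=X47: ✓ → 4195
parcel=X81: ✓ → 3354
parcel=X75: ✓ → 4275
parcel=X77: ✗
parcel=X80: ✗
length_cm_sum2 = 3380 + 1765 + 4195 + 3354 + 4275 = 16969
—
[ground_sum: service = 'ground']
parcel=X60: ✓ → 3380
parcel=X90: ✓ → 2590
parcel=X92: ✗
parcel=X85: ✗
parcel=X47: ✗
parcel=X81: ✗
parcel=X75: ✗
parcel=X77: ✗
parcel=X80: ✓ → 2845
ground_sum = 3380 + 2590 + 2845 = 8815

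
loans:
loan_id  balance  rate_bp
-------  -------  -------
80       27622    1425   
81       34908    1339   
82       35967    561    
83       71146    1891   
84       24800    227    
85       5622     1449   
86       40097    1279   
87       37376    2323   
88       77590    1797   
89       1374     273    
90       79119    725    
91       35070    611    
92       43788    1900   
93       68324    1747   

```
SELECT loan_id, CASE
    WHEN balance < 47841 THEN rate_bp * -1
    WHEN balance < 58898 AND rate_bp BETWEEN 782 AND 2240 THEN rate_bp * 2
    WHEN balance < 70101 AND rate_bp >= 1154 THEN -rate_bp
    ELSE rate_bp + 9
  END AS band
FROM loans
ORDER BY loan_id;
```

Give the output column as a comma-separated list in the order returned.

loan_id=80: balance < 47841 → -1425
loan_id=81: balance < 47841 → -1339
loan_id=82: balance < 47841 → -561
loan_id=83: ELSE → 1900
loan_id=84: balance < 47841 → -227
loan_id=85: balance < 47841 → -1449
loan_id=86: balance < 47841 → -1279
loan_id=87: balance < 47841 → -2323
loan_id=88: ELSE → 1806
loan_id=89: balance < 47841 → -273
loan_id=90: ELSE → 734
loan_id=91: balance < 47841 → -611
loan_id=92: balance < 47841 → -1900
loan_id=93: balance < 70101 AND rate_bp >= 1154 → -1747

-1425, -1339, -561, 1900, -227, -1449, -1279, -2323, 1806, -273, 734, -611, -1900, -1747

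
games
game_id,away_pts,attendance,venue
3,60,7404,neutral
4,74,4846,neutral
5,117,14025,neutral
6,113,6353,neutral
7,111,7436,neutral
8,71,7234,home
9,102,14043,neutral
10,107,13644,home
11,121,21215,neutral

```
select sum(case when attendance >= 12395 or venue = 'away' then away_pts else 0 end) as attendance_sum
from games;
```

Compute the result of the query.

game_id=3: ✗
game_id=4: ✗
game_id=5: ✓ → 117
game_id=6: ✗
game_id=7: ✗
game_id=8: ✗
game_id=9: ✓ → 102
game_id=10: ✓ → 107
game_id=11: ✓ → 121
attendance_sum = 117 + 102 + 107 + 121 = 447

447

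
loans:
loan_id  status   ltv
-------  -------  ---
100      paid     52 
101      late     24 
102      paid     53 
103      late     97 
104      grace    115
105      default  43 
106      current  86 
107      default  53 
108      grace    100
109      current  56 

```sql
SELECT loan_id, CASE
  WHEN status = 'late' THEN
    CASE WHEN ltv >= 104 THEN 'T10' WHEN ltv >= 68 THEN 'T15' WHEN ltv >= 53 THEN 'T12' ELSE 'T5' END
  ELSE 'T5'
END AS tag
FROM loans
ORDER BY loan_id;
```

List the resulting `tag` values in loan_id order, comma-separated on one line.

T5, T5, T5, T15, T5, T5, T5, T5, T5, T5

loan_id=100: status='paid' → outer ELSE → T5
loan_id=101: status='late' → inner[ELSE] → T5
loan_id=102: status='paid' → outer ELSE → T5
loan_id=103: status='late' → inner[ltv >= 68] → T15
loan_id=104: status='grace' → outer ELSE → T5
loan_id=105: status='default' → outer ELSE → T5
loan_id=106: status='current' → outer ELSE → T5
loan_id=107: status='default' → outer ELSE → T5
loan_id=108: status='grace' → outer ELSE → T5
loan_id=109: status='current' → outer ELSE → T5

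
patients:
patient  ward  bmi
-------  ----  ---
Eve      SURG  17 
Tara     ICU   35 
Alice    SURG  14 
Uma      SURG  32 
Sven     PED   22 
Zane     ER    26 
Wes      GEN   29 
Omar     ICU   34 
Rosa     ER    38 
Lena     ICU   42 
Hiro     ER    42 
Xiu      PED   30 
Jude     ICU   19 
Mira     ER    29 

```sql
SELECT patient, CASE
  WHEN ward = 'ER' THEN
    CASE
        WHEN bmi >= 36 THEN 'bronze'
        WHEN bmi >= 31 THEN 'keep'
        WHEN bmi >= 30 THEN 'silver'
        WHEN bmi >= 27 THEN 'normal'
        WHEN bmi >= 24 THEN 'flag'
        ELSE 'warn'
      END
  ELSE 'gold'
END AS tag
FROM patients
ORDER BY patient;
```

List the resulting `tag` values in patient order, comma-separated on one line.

patient=Alice: ward='SURG' → outer ELSE → gold
patient=Eve: ward='SURG' → outer ELSE → gold
patient=Hiro: ward='ER' → inner[bmi >= 36] → bronze
patient=Jude: ward='ICU' → outer ELSE → gold
patient=Lena: ward='ICU' → outer ELSE → gold
patient=Mira: ward='ER' → inner[bmi >= 27] → normal
patient=Omar: ward='ICU' → outer ELSE → gold
patient=Rosa: ward='ER' → inner[bmi >= 36] → bronze
patient=Sven: ward='PED' → outer ELSE → gold
patient=Tara: ward='ICU' → outer ELSE → gold
patient=Uma: ward='SURG' → outer ELSE → gold
patient=Wes: ward='GEN' → outer ELSE → gold
patient=Xiu: ward='PED' → outer ELSE → gold
patient=Zane: ward='ER' → inner[bmi >= 24] → flag

gold, gold, bronze, gold, gold, normal, gold, bronze, gold, gold, gold, gold, gold, flag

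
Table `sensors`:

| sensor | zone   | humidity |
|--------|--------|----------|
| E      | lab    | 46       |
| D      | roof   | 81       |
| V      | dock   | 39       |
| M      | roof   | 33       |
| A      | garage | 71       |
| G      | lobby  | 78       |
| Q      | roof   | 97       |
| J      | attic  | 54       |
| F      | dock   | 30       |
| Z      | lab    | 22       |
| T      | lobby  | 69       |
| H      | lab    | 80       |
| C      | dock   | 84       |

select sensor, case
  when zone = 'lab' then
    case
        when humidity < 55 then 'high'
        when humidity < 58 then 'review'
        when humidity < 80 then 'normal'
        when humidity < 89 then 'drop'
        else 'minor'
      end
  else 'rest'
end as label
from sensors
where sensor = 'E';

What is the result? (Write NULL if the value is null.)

sensor = E: zone=lab, humidity=46.
zone='lab' → inner[humidity < 55] → high

high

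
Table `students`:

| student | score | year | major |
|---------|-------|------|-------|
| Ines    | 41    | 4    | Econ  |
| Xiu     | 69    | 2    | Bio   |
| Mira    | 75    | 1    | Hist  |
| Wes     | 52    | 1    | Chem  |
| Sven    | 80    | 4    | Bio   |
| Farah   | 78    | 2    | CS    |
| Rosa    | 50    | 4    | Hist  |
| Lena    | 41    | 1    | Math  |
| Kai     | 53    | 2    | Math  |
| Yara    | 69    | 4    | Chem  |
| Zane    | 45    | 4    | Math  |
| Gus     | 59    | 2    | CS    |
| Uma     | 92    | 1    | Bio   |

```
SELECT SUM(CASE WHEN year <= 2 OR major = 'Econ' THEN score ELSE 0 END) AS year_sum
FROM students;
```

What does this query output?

560

student=Ines: ✓ → 41
student=Xiu: ✓ → 69
student=Mira: ✓ → 75
student=Wes: ✓ → 52
student=Sven: ✗
student=Farah: ✓ → 78
student=Rosa: ✗
student=Lena: ✓ → 41
student=Kai: ✓ → 53
student=Yara: ✗
student=Zane: ✗
student=Gus: ✓ → 59
student=Uma: ✓ → 92
year_sum = 41 + 69 + 75 + 52 + 78 + 41 + 53 + 59 + 92 = 560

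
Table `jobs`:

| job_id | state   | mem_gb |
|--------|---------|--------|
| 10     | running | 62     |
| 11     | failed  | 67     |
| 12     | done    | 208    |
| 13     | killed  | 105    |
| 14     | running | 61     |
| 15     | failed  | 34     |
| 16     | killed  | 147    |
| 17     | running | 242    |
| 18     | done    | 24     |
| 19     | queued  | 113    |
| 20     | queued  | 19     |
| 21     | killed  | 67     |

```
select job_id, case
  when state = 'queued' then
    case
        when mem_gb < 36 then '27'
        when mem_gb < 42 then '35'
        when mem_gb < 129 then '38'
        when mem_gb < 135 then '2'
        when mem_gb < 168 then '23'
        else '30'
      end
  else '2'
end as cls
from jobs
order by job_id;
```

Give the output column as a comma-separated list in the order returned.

job_id=10: state='running' → outer ELSE → 2
job_id=11: state='failed' → outer ELSE → 2
job_id=12: state='done' → outer ELSE → 2
job_id=13: state='killed' → outer ELSE → 2
job_id=14: state='running' → outer ELSE → 2
job_id=15: state='failed' → outer ELSE → 2
job_id=16: state='killed' → outer ELSE → 2
job_id=17: state='running' → outer ELSE → 2
job_id=18: state='done' → outer ELSE → 2
job_id=19: state='queued' → inner[mem_gb < 129] → 38
job_id=20: state='queued' → inner[mem_gb < 36] → 27
job_id=21: state='killed' → outer ELSE → 2

2, 2, 2, 2, 2, 2, 2, 2, 2, 38, 27, 2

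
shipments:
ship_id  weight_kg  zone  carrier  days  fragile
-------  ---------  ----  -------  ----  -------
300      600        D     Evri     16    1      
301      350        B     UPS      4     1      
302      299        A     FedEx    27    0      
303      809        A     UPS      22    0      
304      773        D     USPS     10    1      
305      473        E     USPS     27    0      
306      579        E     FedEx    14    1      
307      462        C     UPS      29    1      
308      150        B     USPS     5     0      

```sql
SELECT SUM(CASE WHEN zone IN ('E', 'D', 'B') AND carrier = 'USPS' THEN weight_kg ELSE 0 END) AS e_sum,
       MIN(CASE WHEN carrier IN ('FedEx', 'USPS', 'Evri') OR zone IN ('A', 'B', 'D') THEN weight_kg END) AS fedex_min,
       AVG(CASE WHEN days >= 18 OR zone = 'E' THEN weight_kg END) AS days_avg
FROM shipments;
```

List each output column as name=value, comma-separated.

[e_sum: zone IN ('E', 'D', 'B') AND carrier = 'USPS']
ship_id=300: ✗
ship_id=301: ✗
ship_id=302: ✗
ship_id=303: ✗
ship_id=304: ✓ → 773
ship_id=305: ✓ → 473
ship_id=306: ✗
ship_id=307: ✗
ship_id=308: ✓ → 150
e_sum = 773 + 473 + 150 = 1396
—
[fedex_min: carrier IN ('FedEx', 'USPS', 'Evri') OR zone IN ('A', 'B', 'D')]
ship_id=300: ✓ → 600
ship_id=301: ✓ → 350
ship_id=302: ✓ → 299
ship_id=303: ✓ → 809
ship_id=304: ✓ → 773
ship_id=305: ✓ → 473
ship_id=306: ✓ → 579
ship_id=307: ✗
ship_id=308: ✓ → 150
fedex_min = MIN(600, 350, 299, 809, 773, 473, 579, 150) = 150
—
[days_avg: days >= 18 OR zone = 'E']
ship_id=300: ✗
ship_id=301: ✗
ship_id=302: ✓ → 299
ship_id=303: ✓ → 809
ship_id=304: ✗
ship_id=305: ✓ → 473
ship_id=306: ✓ → 579
ship_id=307: ✓ → 462
ship_id=308: ✗
days_avg = (299 + 809 + 473 + 579 + 462) / 5 = 524.4

e_sum=1396, fedex_min=150, days_avg=524.4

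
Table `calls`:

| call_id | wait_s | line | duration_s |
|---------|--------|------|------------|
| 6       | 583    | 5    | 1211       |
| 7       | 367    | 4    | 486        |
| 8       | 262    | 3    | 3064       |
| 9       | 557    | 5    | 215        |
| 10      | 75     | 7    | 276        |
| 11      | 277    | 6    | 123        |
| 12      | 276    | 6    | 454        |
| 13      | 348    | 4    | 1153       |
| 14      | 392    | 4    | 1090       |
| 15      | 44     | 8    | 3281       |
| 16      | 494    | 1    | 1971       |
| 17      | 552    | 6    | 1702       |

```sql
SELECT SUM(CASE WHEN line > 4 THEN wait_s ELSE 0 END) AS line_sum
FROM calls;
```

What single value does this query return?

2364

call_id=6: ✓ → 583
call_id=7: ✗
call_id=8: ✗
call_id=9: ✓ → 557
call_id=10: ✓ → 75
call_id=11: ✓ → 277
call_id=12: ✓ → 276
call_id=13: ✗
call_id=14: ✗
call_id=15: ✓ → 44
call_id=16: ✗
call_id=17: ✓ → 552
line_sum = 583 + 557 + 75 + 277 + 276 + 44 + 552 = 2364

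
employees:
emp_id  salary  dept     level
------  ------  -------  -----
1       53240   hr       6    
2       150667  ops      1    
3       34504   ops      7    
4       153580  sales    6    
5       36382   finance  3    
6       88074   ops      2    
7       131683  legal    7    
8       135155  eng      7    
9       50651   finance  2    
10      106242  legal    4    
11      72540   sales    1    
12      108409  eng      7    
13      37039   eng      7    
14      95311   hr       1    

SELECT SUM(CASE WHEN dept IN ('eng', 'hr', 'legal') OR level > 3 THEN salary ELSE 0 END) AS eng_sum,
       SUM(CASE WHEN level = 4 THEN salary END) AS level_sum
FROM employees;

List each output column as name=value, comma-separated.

[eng_sum: dept IN ('eng', 'hr', 'legal') OR level > 3]
emp_id=1: ✓ → 53240
emp_id=2: ✗
emp_id=3: ✓ → 34504
emp_id=4: ✓ → 153580
emp_id=5: ✗
emp_id=6: ✗
emp_id=7: ✓ → 131683
emp_id=8: ✓ → 135155
emp_id=9: ✗
emp_id=10: ✓ → 106242
emp_id=11: ✗
emp_id=12: ✓ → 108409
emp_id=13: ✓ → 37039
emp_id=14: ✓ → 95311
eng_sum = 53240 + 34504 + 153580 + 131683 + 135155 + 106242 + 108409 + 37039 + 95311 = 855163
—
[level_sum: level = 4]
emp_id=1: ✗
emp_id=2: ✗
emp_id=3: ✗
emp_id=4: ✗
emp_id=5: ✗
emp_id=6: ✗
emp_id=7: ✗
emp_id=8: ✗
emp_id=9: ✗
emp_id=10: ✓ → 106242
emp_id=11: ✗
emp_id=12: ✗
emp_id=13: ✗
emp_id=14: ✗
level_sum = 106242

eng_sum=855163, level_sum=106242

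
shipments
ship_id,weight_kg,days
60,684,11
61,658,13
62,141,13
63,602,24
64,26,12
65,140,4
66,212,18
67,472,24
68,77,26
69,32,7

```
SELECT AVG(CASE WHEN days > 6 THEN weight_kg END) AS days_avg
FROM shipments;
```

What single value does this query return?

ship_id=60: ✓ → 684
ship_id=61: ✓ → 658
ship_id=62: ✓ → 141
ship_id=63: ✓ → 602
ship_id=64: ✓ → 26
ship_id=65: ✗
ship_id=66: ✓ → 212
ship_id=67: ✓ → 472
ship_id=68: ✓ → 77
ship_id=69: ✓ → 32
days_avg = (684 + 658 + 141 + 602 + 26 + 212 + 472 + 77 + 32) / 9 = 322.6666666667

322.6666666667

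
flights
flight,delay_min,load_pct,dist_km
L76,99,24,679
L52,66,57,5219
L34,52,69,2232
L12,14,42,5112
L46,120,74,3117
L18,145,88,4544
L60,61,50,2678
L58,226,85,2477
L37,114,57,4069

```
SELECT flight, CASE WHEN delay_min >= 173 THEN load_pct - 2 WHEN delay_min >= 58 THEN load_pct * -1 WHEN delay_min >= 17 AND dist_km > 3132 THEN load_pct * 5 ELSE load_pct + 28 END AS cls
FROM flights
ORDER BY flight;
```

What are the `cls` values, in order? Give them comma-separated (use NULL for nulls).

70, -88, 97, -57, -74, -57, 83, -50, -24

flight=L12: ELSE → 70
flight=L18: delay_min >= 58 → -88
flight=L34: ELSE → 97
flight=L37: delay_min >= 58 → -57
flight=L46: delay_min >= 58 → -74
flight=L52: delay_min >= 58 → -57
flight=L58: delay_min >= 173 → 83
flight=L60: delay_min >= 58 → -50
flight=L76: delay_min >= 58 → -24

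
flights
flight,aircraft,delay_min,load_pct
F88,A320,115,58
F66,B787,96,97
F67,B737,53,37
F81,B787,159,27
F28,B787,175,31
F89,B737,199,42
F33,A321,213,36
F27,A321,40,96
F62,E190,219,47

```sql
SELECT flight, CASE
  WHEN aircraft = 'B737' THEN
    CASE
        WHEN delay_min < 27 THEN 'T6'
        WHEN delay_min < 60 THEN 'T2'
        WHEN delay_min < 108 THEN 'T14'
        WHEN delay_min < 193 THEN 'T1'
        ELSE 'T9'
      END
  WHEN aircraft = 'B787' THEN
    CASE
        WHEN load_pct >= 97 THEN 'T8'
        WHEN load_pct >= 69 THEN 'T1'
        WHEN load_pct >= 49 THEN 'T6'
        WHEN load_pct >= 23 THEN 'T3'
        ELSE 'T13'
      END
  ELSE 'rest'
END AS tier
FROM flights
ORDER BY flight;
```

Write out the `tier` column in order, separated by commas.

flight=F27: aircraft='A321' → outer ELSE → rest
flight=F28: aircraft='B787' → inner[load_pct >= 23] → T3
flight=F33: aircraft='A321' → outer ELSE → rest
flight=F62: aircraft='E190' → outer ELSE → rest
flight=F66: aircraft='B787' → inner[load_pct >= 97] → T8
flight=F67: aircraft='B737' → inner[delay_min < 60] → T2
flight=F81: aircraft='B787' → inner[load_pct >= 23] → T3
flight=F88: aircraft='A320' → outer ELSE → rest
flight=F89: aircraft='B737' → inner[ELSE] → T9

rest, T3, rest, rest, T8, T2, T3, rest, T9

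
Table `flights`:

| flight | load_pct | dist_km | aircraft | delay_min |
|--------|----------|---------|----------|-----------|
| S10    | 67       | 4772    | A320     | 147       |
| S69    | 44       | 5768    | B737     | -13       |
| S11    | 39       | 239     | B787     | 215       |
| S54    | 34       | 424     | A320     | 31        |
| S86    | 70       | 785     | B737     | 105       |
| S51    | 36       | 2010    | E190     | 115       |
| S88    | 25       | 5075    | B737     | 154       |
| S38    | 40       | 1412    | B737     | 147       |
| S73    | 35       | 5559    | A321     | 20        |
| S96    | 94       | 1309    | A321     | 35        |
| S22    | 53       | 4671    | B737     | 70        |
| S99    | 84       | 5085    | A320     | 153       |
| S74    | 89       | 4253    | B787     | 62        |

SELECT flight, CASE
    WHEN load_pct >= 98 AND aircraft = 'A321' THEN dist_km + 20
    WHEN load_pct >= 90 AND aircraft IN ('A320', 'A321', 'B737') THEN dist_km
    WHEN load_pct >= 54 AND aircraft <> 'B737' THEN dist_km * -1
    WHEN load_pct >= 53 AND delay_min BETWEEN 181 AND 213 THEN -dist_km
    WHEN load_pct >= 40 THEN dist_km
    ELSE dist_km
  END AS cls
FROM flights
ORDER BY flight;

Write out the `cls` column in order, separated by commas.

-4772, 239, 4671, 1412, 2010, 424, 5768, 5559, -4253, 785, 5075, 1309, -5085

flight=S10: load_pct >= 54 AND aircraft <> 'B737' → -4772
flight=S11: ELSE → 239
flight=S22: load_pct >= 40 → 4671
flight=S38: load_pct >= 40 → 1412
flight=S51: ELSE → 2010
flight=S54: ELSE → 424
flight=S69: load_pct >= 40 → 5768
flight=S73: ELSE → 5559
flight=S74: load_pct >= 54 AND aircraft <> 'B737' → -4253
flight=S86: load_pct >= 40 → 785
flight=S88: ELSE → 5075
flight=S96: load_pct >= 90 AND aircraft IN ('A320', 'A321', 'B737') → 1309
flight=S99: load_pct >= 54 AND aircraft <> 'B737' → -5085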